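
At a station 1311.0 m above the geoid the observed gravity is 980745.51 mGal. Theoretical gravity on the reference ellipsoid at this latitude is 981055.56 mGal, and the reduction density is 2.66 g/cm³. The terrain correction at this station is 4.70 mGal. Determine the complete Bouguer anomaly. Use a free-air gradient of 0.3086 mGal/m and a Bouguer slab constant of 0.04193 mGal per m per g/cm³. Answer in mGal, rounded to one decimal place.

Free-air correction = 0.3086 × 1311.0 = 404.57 mGal
Free-air anomaly = 980745.51 − 981055.56 + (404.57) = 94.52 mGal
Bouguer slab correction = 0.04193 × 2.66 × 1311.0 = 146.22 mGal
Simple Bouguer anomaly = 94.52 − (146.22) = -51.70 mGal
Complete Bouguer anomaly = -51.70 + 4.70 = -47.00 mGal

-47.0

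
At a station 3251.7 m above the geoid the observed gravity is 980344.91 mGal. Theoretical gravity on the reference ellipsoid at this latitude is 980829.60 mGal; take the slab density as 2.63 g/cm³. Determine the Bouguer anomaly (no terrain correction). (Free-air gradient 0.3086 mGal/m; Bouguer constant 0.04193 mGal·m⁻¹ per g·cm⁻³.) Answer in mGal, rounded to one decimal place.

Free-air correction = 0.3086 × 3251.7 = 1003.47 mGal
Free-air anomaly = 980344.91 − 980829.60 + (1003.47) = 518.78 mGal
Bouguer slab correction = 0.04193 × 2.63 × 3251.7 = 358.58 mGal
Simple Bouguer anomaly = 518.78 − (358.58) = 160.20 mGal

160.2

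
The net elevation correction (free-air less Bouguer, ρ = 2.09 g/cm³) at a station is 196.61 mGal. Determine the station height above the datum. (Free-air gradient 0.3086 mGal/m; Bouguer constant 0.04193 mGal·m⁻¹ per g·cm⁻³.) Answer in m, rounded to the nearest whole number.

890

Combined gradient = 0.3086 − 0.04193 × 2.09 = 0.2209663 mGal/m
h = 196.61 / 0.2209663 = 889.77 m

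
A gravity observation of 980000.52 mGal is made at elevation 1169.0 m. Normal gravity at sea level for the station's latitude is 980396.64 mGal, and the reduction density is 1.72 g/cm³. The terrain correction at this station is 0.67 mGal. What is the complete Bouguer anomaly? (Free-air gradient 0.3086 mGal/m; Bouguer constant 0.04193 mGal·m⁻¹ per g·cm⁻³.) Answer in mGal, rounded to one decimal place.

-119.0

Free-air correction = 0.3086 × 1169.0 = 360.75 mGal
Free-air anomaly = 980000.52 − 980396.64 + (360.75) = -35.37 mGal
Bouguer slab correction = 0.04193 × 1.72 × 1169.0 = 84.31 mGal
Simple Bouguer anomaly = -35.37 − (84.31) = -119.68 mGal
Complete Bouguer anomaly = -119.68 + 0.67 = -119.01 mGal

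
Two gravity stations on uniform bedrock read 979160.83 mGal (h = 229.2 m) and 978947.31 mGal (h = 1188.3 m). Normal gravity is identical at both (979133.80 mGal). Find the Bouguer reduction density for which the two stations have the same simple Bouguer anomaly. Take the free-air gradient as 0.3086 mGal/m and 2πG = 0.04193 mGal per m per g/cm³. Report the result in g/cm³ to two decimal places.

Δg_obs = 978947.31 − 979160.83 = -213.52 mGal over Δh = 1188.3 − 229.2 = 959.1 m
Equal Bouguer anomalies ⇒ Δg_obs + (0.3086 − 0.04193ρ)·Δh = 0
0.3086 − 0.04193ρ = −Δg_obs/Δh = 0.22263
ρ = (0.3086 − 0.22263) / 0.04193 = 2.05 g/cm³

2.05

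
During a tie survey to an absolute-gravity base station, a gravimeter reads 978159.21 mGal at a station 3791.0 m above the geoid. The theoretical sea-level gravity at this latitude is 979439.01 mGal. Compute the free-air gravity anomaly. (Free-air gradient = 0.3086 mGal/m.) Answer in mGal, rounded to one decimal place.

Free-air correction = 0.3086 × 3791.0 = 1169.90 mGal
Free-air anomaly = 978159.21 − 979439.01 + (1169.90) = -109.90 mGal

-109.9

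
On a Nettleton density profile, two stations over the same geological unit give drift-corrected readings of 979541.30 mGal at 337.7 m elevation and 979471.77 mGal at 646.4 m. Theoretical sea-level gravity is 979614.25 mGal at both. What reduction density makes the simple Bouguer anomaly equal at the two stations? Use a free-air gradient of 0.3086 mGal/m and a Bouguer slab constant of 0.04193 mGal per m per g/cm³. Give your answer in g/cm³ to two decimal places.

Δg_obs = 979471.77 − 979541.30 = -69.53 mGal over Δh = 646.4 − 337.7 = 308.7 m
Equal Bouguer anomalies ⇒ Δg_obs + (0.3086 − 0.04193ρ)·Δh = 0
0.3086 − 0.04193ρ = −Δg_obs/Δh = 0.22523
ρ = (0.3086 − 0.22523) / 0.04193 = 1.99 g/cm³

1.99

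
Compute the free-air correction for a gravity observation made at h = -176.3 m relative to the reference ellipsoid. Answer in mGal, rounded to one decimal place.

-54.4

Free-air correction = 0.3086 × -176.3 = -54.4 mGal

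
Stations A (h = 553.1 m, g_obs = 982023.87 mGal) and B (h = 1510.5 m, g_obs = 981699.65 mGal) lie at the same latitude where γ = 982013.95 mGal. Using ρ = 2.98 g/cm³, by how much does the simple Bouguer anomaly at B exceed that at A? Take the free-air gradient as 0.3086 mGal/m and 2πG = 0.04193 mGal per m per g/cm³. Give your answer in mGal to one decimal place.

-148.4

Δg_SB(A) = 982023.87 − 982013.95 + 0.3086×553.1 − 0.04193×2.98×553.1 = 111.50 mGal
Δg_SB(B) = 981699.65 − 982013.95 + 0.3086×1510.5 − 0.04193×2.98×1510.5 = -36.90 mGal
Difference = -36.90 − (111.50) = -148.40 mGal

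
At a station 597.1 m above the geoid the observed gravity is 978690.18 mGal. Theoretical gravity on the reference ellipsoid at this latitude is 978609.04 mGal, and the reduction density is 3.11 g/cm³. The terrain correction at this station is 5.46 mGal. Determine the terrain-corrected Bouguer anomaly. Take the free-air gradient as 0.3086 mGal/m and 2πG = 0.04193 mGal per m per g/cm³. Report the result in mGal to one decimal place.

Free-air correction = 0.3086 × 597.1 = 184.27 mGal
Free-air anomaly = 978690.18 − 978609.04 + (184.27) = 265.41 mGal
Bouguer slab correction = 0.04193 × 3.11 × 597.1 = 77.86 mGal
Simple Bouguer anomaly = 265.41 − (77.86) = 187.55 mGal
Complete Bouguer anomaly = 187.55 + 5.46 = 193.01 mGal

193.0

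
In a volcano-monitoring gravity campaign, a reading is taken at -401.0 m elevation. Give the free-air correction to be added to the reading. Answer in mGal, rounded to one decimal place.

-123.7

Free-air correction = 0.3086 × -401.0 = -123.7 mGal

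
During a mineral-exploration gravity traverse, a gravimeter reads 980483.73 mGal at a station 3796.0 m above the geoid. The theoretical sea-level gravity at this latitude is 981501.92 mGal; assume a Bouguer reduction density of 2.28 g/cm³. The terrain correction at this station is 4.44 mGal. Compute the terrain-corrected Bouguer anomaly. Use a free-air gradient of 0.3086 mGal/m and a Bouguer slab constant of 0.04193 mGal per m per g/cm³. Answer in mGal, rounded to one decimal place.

Free-air correction = 0.3086 × 3796.0 = 1171.45 mGal
Free-air anomaly = 980483.73 − 981501.92 + (1171.45) = 153.26 mGal
Bouguer slab correction = 0.04193 × 2.28 × 3796.0 = 362.90 mGal
Simple Bouguer anomaly = 153.26 − (362.90) = -209.64 mGal
Complete Bouguer anomaly = -209.64 + 4.44 = -205.20 mGal

-205.2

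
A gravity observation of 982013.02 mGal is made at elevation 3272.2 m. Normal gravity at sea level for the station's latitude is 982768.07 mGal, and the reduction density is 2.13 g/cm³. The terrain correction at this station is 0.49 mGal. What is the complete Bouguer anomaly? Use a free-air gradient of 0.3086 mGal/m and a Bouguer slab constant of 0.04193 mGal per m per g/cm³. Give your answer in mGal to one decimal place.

Free-air correction = 0.3086 × 3272.2 = 1009.80 mGal
Free-air anomaly = 982013.02 − 982768.07 + (1009.80) = 254.75 mGal
Bouguer slab correction = 0.04193 × 2.13 × 3272.2 = 292.24 mGal
Simple Bouguer anomaly = 254.75 − (292.24) = -37.49 mGal
Complete Bouguer anomaly = -37.49 + 0.49 = -37.00 mGal

-37.0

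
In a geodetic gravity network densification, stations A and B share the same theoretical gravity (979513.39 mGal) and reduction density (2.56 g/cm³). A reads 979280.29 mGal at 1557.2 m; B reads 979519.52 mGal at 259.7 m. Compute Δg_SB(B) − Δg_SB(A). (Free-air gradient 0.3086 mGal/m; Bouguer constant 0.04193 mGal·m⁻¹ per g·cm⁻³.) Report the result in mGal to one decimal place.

-21.9

Δg_SB(A) = 979280.29 − 979513.39 + 0.3086×1557.2 − 0.04193×2.56×1557.2 = 80.30 mGal
Δg_SB(B) = 979519.52 − 979513.39 + 0.3086×259.7 − 0.04193×2.56×259.7 = 58.40 mGal
Difference = 58.40 − (80.30) = -21.90 mGal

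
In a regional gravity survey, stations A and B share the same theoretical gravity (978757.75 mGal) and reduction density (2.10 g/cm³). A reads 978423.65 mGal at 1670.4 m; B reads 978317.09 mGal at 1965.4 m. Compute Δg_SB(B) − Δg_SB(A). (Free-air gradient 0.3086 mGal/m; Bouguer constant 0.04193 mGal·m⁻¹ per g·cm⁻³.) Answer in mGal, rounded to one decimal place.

Δg_SB(A) = 978423.65 − 978757.75 + 0.3086×1670.4 − 0.04193×2.10×1670.4 = 34.30 mGal
Δg_SB(B) = 978317.09 − 978757.75 + 0.3086×1965.4 − 0.04193×2.10×1965.4 = -7.20 mGal
Difference = -7.20 − (34.30) = -41.50 mGal

-41.5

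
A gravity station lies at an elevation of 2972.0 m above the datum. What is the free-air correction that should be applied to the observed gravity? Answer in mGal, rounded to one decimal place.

Free-air correction = 0.3086 × 2972.0 = 917.2 mGal

917.2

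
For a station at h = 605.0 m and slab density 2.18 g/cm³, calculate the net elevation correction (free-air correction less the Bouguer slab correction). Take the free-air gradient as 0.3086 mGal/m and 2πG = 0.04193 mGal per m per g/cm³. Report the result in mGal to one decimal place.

131.4

Combined gradient = 0.3086 − 0.04193 × 2.18 = 0.2171926 mGal/m
Combined elevation correction = 0.2171926 × 605.0 = 131.4 mGal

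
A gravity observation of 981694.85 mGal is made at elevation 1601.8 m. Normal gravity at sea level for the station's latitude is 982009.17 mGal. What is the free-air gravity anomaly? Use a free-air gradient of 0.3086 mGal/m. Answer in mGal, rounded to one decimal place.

180.0

Free-air correction = 0.3086 × 1601.8 = 494.32 mGal
Free-air anomaly = 981694.85 − 982009.17 + (494.32) = 180.00 mGal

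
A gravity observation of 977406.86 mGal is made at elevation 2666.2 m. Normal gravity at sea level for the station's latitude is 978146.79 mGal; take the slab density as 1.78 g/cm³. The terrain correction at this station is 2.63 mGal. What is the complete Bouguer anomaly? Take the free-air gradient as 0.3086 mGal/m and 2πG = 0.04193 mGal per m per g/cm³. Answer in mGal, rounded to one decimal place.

-113.5

Free-air correction = 0.3086 × 2666.2 = 822.79 mGal
Free-air anomaly = 977406.86 − 978146.79 + (822.79) = 82.86 mGal
Bouguer slab correction = 0.04193 × 1.78 × 2666.2 = 198.99 mGal
Simple Bouguer anomaly = 82.86 − (198.99) = -116.13 mGal
Complete Bouguer anomaly = -116.13 + 2.63 = -113.50 mGal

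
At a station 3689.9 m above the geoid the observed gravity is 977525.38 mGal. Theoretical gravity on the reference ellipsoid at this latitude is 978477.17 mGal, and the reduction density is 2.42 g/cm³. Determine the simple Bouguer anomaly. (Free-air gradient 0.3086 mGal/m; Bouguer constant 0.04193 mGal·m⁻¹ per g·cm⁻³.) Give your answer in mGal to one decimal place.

-187.5

Free-air correction = 0.3086 × 3689.9 = 1138.70 mGal
Free-air anomaly = 977525.38 − 978477.17 + (1138.70) = 186.91 mGal
Bouguer slab correction = 0.04193 × 2.42 × 3689.9 = 374.42 mGal
Simple Bouguer anomaly = 186.91 − (374.42) = -187.51 mGal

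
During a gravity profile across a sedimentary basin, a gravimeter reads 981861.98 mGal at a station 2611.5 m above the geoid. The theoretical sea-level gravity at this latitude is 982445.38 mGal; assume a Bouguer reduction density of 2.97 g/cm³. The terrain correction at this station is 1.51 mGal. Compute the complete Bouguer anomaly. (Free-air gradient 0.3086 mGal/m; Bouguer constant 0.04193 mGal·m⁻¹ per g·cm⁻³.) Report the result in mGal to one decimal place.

Free-air correction = 0.3086 × 2611.5 = 805.91 mGal
Free-air anomaly = 981861.98 − 982445.38 + (805.91) = 222.51 mGal
Bouguer slab correction = 0.04193 × 2.97 × 2611.5 = 325.22 mGal
Simple Bouguer anomaly = 222.51 − (325.22) = -102.71 mGal
Complete Bouguer anomaly = -102.71 + 1.51 = -101.20 mGal

-101.2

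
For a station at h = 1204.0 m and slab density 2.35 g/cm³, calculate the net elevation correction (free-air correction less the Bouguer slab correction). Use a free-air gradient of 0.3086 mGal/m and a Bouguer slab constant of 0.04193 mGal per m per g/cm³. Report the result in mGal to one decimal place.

Combined gradient = 0.3086 − 0.04193 × 2.35 = 0.2100645 mGal/m
Combined elevation correction = 0.2100645 × 1204.0 = 252.9 mGal

252.9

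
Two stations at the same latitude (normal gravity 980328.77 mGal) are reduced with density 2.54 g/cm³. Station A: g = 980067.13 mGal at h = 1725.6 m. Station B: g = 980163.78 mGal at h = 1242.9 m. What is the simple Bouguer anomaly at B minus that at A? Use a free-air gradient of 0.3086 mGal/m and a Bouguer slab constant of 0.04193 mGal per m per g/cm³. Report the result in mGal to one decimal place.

Δg_SB(A) = 980067.13 − 980328.77 + 0.3086×1725.6 − 0.04193×2.54×1725.6 = 87.10 mGal
Δg_SB(B) = 980163.78 − 980328.77 + 0.3086×1242.9 − 0.04193×2.54×1242.9 = 86.20 mGal
Difference = 86.20 − (87.10) = -0.90 mGal

-0.9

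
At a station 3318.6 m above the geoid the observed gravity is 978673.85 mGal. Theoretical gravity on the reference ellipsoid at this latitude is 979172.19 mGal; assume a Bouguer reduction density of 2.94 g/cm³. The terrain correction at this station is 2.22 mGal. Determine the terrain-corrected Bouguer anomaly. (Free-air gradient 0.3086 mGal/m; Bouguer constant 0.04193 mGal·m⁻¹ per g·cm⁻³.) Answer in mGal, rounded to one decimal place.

Free-air correction = 0.3086 × 3318.6 = 1024.12 mGal
Free-air anomaly = 978673.85 − 979172.19 + (1024.12) = 525.78 mGal
Bouguer slab correction = 0.04193 × 2.94 × 3318.6 = 409.10 mGal
Simple Bouguer anomaly = 525.78 − (409.10) = 116.68 mGal
Complete Bouguer anomaly = 116.68 + 2.22 = 118.90 mGal

118.9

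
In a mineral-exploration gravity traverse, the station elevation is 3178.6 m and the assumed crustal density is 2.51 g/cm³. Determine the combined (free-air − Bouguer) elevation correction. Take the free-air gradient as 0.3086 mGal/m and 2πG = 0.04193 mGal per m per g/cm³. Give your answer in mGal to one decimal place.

Combined gradient = 0.3086 − 0.04193 × 2.51 = 0.2033557 mGal/m
Combined elevation correction = 0.2033557 × 3178.6 = 646.4 mGal

646.4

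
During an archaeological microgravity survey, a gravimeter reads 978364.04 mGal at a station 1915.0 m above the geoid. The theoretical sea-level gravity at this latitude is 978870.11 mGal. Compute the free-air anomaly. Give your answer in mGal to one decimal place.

84.9

Free-air correction = 0.3086 × 1915.0 = 590.97 mGal
Free-air anomaly = 978364.04 − 978870.11 + (590.97) = 84.90 mGal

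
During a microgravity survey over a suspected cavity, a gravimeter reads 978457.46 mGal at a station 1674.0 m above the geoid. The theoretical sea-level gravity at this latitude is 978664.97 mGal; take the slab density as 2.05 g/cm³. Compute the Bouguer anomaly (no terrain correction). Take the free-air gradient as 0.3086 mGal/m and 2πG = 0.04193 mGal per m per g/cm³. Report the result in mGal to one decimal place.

165.2

Free-air correction = 0.3086 × 1674.0 = 516.60 mGal
Free-air anomaly = 978457.46 − 978664.97 + (516.60) = 309.09 mGal
Bouguer slab correction = 0.04193 × 2.05 × 1674.0 = 143.89 mGal
Simple Bouguer anomaly = 309.09 − (143.89) = 165.20 mGal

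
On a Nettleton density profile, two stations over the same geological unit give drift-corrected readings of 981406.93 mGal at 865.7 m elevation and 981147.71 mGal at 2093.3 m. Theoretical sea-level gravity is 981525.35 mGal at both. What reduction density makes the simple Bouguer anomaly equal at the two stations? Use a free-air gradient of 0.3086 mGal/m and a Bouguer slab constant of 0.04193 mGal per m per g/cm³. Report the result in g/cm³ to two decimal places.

2.32

Δg_obs = 981147.71 − 981406.93 = -259.22 mGal over Δh = 2093.3 − 865.7 = 1227.6 m
Equal Bouguer anomalies ⇒ Δg_obs + (0.3086 − 0.04193ρ)·Δh = 0
0.3086 − 0.04193ρ = −Δg_obs/Δh = 0.21116
ρ = (0.3086 − 0.21116) / 0.04193 = 2.32 g/cm³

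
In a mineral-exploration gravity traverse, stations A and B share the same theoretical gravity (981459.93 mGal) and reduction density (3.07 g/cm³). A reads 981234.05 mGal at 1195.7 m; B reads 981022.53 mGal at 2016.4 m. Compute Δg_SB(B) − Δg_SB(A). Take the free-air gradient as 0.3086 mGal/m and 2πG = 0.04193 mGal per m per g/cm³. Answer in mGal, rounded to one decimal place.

Δg_SB(A) = 981234.05 − 981459.93 + 0.3086×1195.7 − 0.04193×3.07×1195.7 = -10.80 mGal
Δg_SB(B) = 981022.53 − 981459.93 + 0.3086×2016.4 − 0.04193×3.07×2016.4 = -74.70 mGal
Difference = -74.70 − (-10.80) = -63.90 mGal

-63.9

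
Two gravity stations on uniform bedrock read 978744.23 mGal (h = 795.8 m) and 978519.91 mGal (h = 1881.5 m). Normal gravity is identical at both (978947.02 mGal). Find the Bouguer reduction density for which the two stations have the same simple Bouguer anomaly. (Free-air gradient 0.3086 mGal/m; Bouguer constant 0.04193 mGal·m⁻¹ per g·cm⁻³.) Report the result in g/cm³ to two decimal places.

2.43

Δg_obs = 978519.91 − 978744.23 = -224.32 mGal over Δh = 1881.5 − 795.8 = 1085.7 m
Equal Bouguer anomalies ⇒ Δg_obs + (0.3086 − 0.04193ρ)·Δh = 0
0.3086 − 0.04193ρ = −Δg_obs/Δh = 0.20661
ρ = (0.3086 − 0.20661) / 0.04193 = 2.43 g/cm³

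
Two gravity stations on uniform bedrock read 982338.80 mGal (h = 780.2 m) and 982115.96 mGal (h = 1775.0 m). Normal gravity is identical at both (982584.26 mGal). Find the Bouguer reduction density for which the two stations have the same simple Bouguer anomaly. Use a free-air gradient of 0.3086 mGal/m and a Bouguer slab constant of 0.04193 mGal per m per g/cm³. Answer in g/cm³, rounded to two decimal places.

Δg_obs = 982115.96 − 982338.80 = -222.84 mGal over Δh = 1775.0 − 780.2 = 994.8 m
Equal Bouguer anomalies ⇒ Δg_obs + (0.3086 − 0.04193ρ)·Δh = 0
0.3086 − 0.04193ρ = −Δg_obs/Δh = 0.22400
ρ = (0.3086 − 0.22400) / 0.04193 = 2.02 g/cm³

2.02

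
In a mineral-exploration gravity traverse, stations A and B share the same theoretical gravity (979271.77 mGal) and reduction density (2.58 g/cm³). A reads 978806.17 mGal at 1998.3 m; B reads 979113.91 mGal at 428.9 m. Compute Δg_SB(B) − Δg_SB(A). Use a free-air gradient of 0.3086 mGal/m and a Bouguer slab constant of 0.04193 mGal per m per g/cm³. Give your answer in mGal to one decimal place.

Δg_SB(A) = 978806.17 − 979271.77 + 0.3086×1998.3 − 0.04193×2.58×1998.3 = -65.10 mGal
Δg_SB(B) = 979113.91 − 979271.77 + 0.3086×428.9 − 0.04193×2.58×428.9 = -71.90 mGal
Difference = -71.90 − (-65.10) = -6.80 mGal

-6.8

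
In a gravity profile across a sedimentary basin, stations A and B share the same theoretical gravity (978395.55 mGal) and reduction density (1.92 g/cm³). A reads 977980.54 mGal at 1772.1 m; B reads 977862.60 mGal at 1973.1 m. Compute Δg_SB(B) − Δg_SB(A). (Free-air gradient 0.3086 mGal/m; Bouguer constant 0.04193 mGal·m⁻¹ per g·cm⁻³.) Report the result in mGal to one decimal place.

-72.1

Δg_SB(A) = 977980.54 − 978395.55 + 0.3086×1772.1 − 0.04193×1.92×1772.1 = -10.80 mGal
Δg_SB(B) = 977862.60 − 978395.55 + 0.3086×1973.1 − 0.04193×1.92×1973.1 = -82.90 mGal
Difference = -82.90 − (-10.80) = -72.10 mGal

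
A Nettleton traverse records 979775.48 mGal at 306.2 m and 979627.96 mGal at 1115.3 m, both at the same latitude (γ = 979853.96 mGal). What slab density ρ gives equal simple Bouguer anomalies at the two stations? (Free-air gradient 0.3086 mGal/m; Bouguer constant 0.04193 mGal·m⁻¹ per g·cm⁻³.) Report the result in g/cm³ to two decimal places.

3.01

Δg_obs = 979627.96 − 979775.48 = -147.52 mGal over Δh = 1115.3 − 306.2 = 809.1 m
Equal Bouguer anomalies ⇒ Δg_obs + (0.3086 − 0.04193ρ)·Δh = 0
0.3086 − 0.04193ρ = −Δg_obs/Δh = 0.18233
ρ = (0.3086 − 0.18233) / 0.04193 = 3.01 g/cm³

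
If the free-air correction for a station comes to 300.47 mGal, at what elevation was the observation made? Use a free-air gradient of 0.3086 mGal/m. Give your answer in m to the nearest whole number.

974

h = 300.47 / 0.3086 = 973.66 m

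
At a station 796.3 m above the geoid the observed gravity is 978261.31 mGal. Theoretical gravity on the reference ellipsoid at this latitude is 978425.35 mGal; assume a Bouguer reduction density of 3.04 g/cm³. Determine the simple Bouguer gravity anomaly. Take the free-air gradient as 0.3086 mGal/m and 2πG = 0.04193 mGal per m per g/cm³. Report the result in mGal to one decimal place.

Free-air correction = 0.3086 × 796.3 = 245.74 mGal
Free-air anomaly = 978261.31 − 978425.35 + (245.74) = 81.70 mGal
Bouguer slab correction = 0.04193 × 3.04 × 796.3 = 101.50 mGal
Simple Bouguer anomaly = 81.70 − (101.50) = -19.80 mGal

-19.8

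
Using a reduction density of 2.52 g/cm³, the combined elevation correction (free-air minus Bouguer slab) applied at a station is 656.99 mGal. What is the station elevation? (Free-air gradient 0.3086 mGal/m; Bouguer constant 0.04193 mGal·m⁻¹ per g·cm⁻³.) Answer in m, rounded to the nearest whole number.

3237

Combined gradient = 0.3086 − 0.04193 × 2.52 = 0.2029364 mGal/m
h = 656.99 / 0.2029364 = 3237.42 m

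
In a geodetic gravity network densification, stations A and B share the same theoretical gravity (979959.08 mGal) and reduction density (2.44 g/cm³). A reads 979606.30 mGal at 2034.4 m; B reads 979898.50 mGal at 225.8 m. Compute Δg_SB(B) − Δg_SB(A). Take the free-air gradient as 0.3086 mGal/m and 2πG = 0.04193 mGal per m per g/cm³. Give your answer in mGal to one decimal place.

-80.9

Δg_SB(A) = 979606.30 − 979959.08 + 0.3086×2034.4 − 0.04193×2.44×2034.4 = 66.90 mGal
Δg_SB(B) = 979898.50 − 979959.08 + 0.3086×225.8 − 0.04193×2.44×225.8 = -14.00 mGal
Difference = -14.00 − (66.90) = -80.90 mGal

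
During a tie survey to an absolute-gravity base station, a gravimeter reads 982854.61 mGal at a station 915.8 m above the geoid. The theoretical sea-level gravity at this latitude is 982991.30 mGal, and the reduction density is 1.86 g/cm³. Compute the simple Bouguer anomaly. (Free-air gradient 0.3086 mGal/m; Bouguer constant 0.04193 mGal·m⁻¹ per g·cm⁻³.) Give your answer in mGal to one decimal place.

74.5

Free-air correction = 0.3086 × 915.8 = 282.62 mGal
Free-air anomaly = 982854.61 − 982991.30 + (282.62) = 145.93 mGal
Bouguer slab correction = 0.04193 × 1.86 × 915.8 = 71.42 mGal
Simple Bouguer anomaly = 145.93 − (71.42) = 74.51 mGal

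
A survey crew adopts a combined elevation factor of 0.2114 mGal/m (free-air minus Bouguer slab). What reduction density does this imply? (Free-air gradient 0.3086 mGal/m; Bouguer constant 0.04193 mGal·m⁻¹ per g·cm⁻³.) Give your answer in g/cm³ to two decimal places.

0.2114 = 0.3086 − 0.04193 × ρ
ρ = (0.3086 − 0.2114) / 0.04193 = 2.32 g/cm³

2.32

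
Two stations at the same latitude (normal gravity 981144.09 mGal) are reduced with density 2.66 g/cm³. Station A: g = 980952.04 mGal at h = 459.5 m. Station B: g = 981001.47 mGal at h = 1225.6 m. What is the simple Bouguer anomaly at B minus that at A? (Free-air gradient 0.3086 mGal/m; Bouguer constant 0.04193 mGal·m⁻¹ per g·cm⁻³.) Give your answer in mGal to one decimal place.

Δg_SB(A) = 980952.04 − 981144.09 + 0.3086×459.5 − 0.04193×2.66×459.5 = -101.50 mGal
Δg_SB(B) = 981001.47 − 981144.09 + 0.3086×1225.6 − 0.04193×2.66×1225.6 = 98.90 mGal
Difference = 98.90 − (-101.50) = 200.40 mGal

200.4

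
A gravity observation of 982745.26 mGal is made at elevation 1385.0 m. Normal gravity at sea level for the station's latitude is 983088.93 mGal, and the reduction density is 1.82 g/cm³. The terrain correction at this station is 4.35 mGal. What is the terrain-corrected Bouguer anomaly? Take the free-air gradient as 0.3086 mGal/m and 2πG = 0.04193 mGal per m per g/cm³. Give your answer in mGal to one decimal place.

Free-air correction = 0.3086 × 1385.0 = 427.41 mGal
Free-air anomaly = 982745.26 − 983088.93 + (427.41) = 83.74 mGal
Bouguer slab correction = 0.04193 × 1.82 × 1385.0 = 105.69 mGal
Simple Bouguer anomaly = 83.74 − (105.69) = -21.95 mGal
Complete Bouguer anomaly = -21.95 + 4.35 = -17.60 mGal

-17.6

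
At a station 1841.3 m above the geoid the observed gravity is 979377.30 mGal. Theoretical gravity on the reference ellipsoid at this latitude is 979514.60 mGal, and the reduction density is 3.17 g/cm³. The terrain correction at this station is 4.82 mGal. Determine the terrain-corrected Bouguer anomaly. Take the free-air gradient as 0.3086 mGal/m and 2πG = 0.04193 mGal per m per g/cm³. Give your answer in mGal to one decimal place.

191.0

Free-air correction = 0.3086 × 1841.3 = 568.23 mGal
Free-air anomaly = 979377.30 − 979514.60 + (568.23) = 430.93 mGal
Bouguer slab correction = 0.04193 × 3.17 × 1841.3 = 244.74 mGal
Simple Bouguer anomaly = 430.93 − (244.74) = 186.19 mGal
Complete Bouguer anomaly = 186.19 + 4.82 = 191.01 mGal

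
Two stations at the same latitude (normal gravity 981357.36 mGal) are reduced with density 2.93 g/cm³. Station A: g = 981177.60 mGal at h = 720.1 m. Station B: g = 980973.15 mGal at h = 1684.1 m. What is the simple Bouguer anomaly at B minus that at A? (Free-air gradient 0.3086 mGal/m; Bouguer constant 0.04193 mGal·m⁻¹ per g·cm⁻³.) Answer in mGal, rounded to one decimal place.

-25.4

Δg_SB(A) = 981177.60 − 981357.36 + 0.3086×720.1 − 0.04193×2.93×720.1 = -46.00 mGal
Δg_SB(B) = 980973.15 − 981357.36 + 0.3086×1684.1 − 0.04193×2.93×1684.1 = -71.40 mGal
Difference = -71.40 − (-46.00) = -25.40 mGal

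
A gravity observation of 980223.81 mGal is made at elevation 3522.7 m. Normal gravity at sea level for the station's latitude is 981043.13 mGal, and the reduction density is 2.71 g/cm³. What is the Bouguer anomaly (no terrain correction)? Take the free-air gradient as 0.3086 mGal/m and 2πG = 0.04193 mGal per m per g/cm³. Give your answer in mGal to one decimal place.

-132.5

Free-air correction = 0.3086 × 3522.7 = 1087.11 mGal
Free-air anomaly = 980223.81 − 981043.13 + (1087.11) = 267.79 mGal
Bouguer slab correction = 0.04193 × 2.71 × 3522.7 = 400.29 mGal
Simple Bouguer anomaly = 267.79 − (400.29) = -132.50 mGal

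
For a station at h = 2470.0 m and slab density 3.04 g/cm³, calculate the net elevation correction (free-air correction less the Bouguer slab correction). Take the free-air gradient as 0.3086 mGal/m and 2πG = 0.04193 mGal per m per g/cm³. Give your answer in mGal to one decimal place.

Combined gradient = 0.3086 − 0.04193 × 3.04 = 0.1811328 mGal/m
Combined elevation correction = 0.1811328 × 2470.0 = 447.4 mGal

447.4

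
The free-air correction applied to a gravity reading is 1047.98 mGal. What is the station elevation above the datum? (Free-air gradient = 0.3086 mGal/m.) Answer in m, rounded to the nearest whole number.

h = 1047.98 / 0.3086 = 3395.92 m

3396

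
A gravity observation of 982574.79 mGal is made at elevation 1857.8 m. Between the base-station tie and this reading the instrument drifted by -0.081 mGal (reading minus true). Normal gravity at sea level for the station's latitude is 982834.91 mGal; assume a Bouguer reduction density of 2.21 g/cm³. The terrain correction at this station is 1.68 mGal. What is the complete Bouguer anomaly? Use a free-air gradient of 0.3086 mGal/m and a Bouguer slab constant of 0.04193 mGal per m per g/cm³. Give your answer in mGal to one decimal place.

Drift-corrected reading = 982574.79 − (-0.081) = 982574.871 mGal
Free-air correction = 0.3086 × 1857.8 = 573.32 mGal
Free-air anomaly = 982574.871 − 982834.91 + (573.32) = 313.281 mGal
Bouguer slab correction = 0.04193 × 2.21 × 1857.8 = 172.15 mGal
Simple Bouguer anomaly = 313.281 − (172.15) = 141.131 mGal
Complete Bouguer anomaly = 141.131 + 1.68 = 142.811 mGal

142.8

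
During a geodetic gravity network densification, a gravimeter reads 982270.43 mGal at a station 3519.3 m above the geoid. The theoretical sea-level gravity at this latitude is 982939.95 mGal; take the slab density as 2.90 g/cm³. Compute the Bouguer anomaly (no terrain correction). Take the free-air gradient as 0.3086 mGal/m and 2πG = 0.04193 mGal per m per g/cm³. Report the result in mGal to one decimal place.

Free-air correction = 0.3086 × 3519.3 = 1086.06 mGal
Free-air anomaly = 982270.43 − 982939.95 + (1086.06) = 416.54 mGal
Bouguer slab correction = 0.04193 × 2.90 × 3519.3 = 427.94 mGal
Simple Bouguer anomaly = 416.54 − (427.94) = -11.40 mGal

-11.4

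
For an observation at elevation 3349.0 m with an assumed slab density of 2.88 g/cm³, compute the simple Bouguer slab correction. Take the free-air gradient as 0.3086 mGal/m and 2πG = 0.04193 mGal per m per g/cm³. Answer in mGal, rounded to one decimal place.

Bouguer slab correction = 0.04193 × 2.88 × 3349.0 = 404.4 mGal

404.4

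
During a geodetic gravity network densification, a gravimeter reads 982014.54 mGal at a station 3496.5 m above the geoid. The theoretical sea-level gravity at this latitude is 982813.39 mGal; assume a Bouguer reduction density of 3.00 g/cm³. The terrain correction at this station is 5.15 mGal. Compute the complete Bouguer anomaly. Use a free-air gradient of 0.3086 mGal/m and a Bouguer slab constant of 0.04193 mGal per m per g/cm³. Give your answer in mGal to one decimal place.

-154.5

Free-air correction = 0.3086 × 3496.5 = 1079.02 mGal
Free-air anomaly = 982014.54 − 982813.39 + (1079.02) = 280.17 mGal
Bouguer slab correction = 0.04193 × 3.00 × 3496.5 = 439.82 mGal
Simple Bouguer anomaly = 280.17 − (439.82) = -159.65 mGal
Complete Bouguer anomaly = -159.65 + 5.15 = -154.50 mGal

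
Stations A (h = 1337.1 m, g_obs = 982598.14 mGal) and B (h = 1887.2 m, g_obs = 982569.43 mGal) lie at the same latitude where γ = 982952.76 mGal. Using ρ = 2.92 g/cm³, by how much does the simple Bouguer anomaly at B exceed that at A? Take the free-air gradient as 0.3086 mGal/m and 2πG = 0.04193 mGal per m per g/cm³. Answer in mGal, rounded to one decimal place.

Δg_SB(A) = 982598.14 − 982952.76 + 0.3086×1337.1 − 0.04193×2.92×1337.1 = -105.70 mGal
Δg_SB(B) = 982569.43 − 982952.76 + 0.3086×1887.2 − 0.04193×2.92×1887.2 = -32.00 mGal
Difference = -32.00 − (-105.70) = 73.70 mGal

73.7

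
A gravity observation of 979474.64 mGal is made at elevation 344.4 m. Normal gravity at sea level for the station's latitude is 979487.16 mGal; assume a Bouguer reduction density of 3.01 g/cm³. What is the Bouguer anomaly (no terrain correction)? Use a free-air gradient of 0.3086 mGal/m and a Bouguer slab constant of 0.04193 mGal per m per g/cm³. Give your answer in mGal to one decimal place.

50.3

Free-air correction = 0.3086 × 344.4 = 106.28 mGal
Free-air anomaly = 979474.64 − 979487.16 + (106.28) = 93.76 mGal
Bouguer slab correction = 0.04193 × 3.01 × 344.4 = 43.47 mGal
Simple Bouguer anomaly = 93.76 − (43.47) = 50.29 mGal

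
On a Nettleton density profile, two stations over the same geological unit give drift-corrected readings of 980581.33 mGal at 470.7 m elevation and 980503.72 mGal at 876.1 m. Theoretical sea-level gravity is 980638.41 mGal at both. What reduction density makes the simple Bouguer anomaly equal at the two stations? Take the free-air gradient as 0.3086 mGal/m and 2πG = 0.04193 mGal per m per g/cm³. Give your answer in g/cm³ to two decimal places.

2.79

Δg_obs = 980503.72 − 980581.33 = -77.61 mGal over Δh = 876.1 − 470.7 = 405.4 m
Equal Bouguer anomalies ⇒ Δg_obs + (0.3086 − 0.04193ρ)·Δh = 0
0.3086 − 0.04193ρ = −Δg_obs/Δh = 0.19144
ρ = (0.3086 − 0.19144) / 0.04193 = 2.79 g/cm³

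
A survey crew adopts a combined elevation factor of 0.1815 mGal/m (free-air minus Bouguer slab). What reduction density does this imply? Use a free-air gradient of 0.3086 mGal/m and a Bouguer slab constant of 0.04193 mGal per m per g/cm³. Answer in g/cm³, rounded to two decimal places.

3.03

0.1815 = 0.3086 − 0.04193 × ρ
ρ = (0.3086 − 0.1815) / 0.04193 = 3.03 g/cm³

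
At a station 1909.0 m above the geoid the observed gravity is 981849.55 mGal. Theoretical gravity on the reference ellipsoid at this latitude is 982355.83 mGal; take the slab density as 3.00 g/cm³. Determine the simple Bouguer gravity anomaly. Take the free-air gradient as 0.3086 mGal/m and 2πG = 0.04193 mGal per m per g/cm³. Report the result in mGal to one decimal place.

-157.3

Free-air correction = 0.3086 × 1909.0 = 589.12 mGal
Free-air anomaly = 981849.55 − 982355.83 + (589.12) = 82.84 mGal
Bouguer slab correction = 0.04193 × 3.00 × 1909.0 = 240.13 mGal
Simple Bouguer anomaly = 82.84 − (240.13) = -157.29 mGal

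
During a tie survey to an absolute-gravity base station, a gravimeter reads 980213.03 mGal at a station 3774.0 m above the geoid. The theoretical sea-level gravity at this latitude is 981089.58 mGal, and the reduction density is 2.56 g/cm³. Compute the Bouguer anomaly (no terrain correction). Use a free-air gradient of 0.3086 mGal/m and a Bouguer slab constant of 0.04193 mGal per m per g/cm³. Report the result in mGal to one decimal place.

-117.0

Free-air correction = 0.3086 × 3774.0 = 1164.66 mGal
Free-air anomaly = 980213.03 − 981089.58 + (1164.66) = 288.11 mGal
Bouguer slab correction = 0.04193 × 2.56 × 3774.0 = 405.10 mGal
Simple Bouguer anomaly = 288.11 − (405.10) = -116.99 mGal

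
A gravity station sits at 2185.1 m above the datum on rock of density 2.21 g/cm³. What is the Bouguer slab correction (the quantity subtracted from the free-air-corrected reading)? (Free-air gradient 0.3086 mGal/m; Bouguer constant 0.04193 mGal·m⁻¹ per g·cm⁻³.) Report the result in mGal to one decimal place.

Bouguer slab correction = 0.04193 × 2.21 × 2185.1 = 202.5 mGal

202.5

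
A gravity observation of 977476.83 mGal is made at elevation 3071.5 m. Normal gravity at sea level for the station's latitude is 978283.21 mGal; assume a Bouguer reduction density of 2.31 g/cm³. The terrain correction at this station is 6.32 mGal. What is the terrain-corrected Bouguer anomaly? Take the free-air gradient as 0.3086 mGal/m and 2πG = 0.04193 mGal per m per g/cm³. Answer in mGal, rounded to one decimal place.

Free-air correction = 0.3086 × 3071.5 = 947.86 mGal
Free-air anomaly = 977476.83 − 978283.21 + (947.86) = 141.48 mGal
Bouguer slab correction = 0.04193 × 2.31 × 3071.5 = 297.50 mGal
Simple Bouguer anomaly = 141.48 − (297.50) = -156.02 mGal
Complete Bouguer anomaly = -156.02 + 6.32 = -149.70 mGal

-149.7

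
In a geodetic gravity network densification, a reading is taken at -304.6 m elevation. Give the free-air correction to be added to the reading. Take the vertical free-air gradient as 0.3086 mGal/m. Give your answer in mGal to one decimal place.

-94.0

Free-air correction = 0.3086 × -304.6 = -94.0 mGal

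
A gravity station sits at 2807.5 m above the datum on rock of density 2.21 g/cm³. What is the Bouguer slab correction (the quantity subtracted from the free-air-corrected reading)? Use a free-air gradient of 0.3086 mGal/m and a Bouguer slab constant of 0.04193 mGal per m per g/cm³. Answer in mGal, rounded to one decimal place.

260.2

Bouguer slab correction = 0.04193 × 2.21 × 2807.5 = 260.2 mGal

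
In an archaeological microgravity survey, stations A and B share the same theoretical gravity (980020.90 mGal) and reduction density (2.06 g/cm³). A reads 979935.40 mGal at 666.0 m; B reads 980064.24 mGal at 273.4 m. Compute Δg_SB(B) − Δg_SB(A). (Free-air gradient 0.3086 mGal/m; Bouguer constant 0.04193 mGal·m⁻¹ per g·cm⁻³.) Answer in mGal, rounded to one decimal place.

Δg_SB(A) = 979935.40 − 980020.90 + 0.3086×666.0 − 0.04193×2.06×666.0 = 62.50 mGal
Δg_SB(B) = 980064.24 − 980020.90 + 0.3086×273.4 − 0.04193×2.06×273.4 = 104.10 mGal
Difference = 104.10 − (62.50) = 41.60 mGal

41.6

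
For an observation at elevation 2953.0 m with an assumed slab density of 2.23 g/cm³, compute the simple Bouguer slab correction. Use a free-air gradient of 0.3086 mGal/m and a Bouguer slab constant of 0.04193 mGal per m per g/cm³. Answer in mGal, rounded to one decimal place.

Bouguer slab correction = 0.04193 × 2.23 × 2953.0 = 276.1 mGal

276.1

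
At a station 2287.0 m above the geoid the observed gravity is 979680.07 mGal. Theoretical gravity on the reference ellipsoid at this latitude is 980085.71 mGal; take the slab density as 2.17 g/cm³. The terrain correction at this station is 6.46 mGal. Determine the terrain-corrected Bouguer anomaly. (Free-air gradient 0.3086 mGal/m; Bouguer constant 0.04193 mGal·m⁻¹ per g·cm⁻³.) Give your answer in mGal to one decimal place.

98.5

Free-air correction = 0.3086 × 2287.0 = 705.77 mGal
Free-air anomaly = 979680.07 − 980085.71 + (705.77) = 300.13 mGal
Bouguer slab correction = 0.04193 × 2.17 × 2287.0 = 208.09 mGal
Simple Bouguer anomaly = 300.13 − (208.09) = 92.04 mGal
Complete Bouguer anomaly = 92.04 + 6.46 = 98.50 mGal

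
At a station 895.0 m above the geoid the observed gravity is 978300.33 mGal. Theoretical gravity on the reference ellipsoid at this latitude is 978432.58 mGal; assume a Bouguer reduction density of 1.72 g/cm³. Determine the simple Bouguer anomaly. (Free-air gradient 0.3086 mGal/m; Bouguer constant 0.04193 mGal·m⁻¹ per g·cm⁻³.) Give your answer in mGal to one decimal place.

Free-air correction = 0.3086 × 895.0 = 276.20 mGal
Free-air anomaly = 978300.33 − 978432.58 + (276.20) = 143.95 mGal
Bouguer slab correction = 0.04193 × 1.72 × 895.0 = 64.55 mGal
Simple Bouguer anomaly = 143.95 − (64.55) = 79.40 mGal

79.4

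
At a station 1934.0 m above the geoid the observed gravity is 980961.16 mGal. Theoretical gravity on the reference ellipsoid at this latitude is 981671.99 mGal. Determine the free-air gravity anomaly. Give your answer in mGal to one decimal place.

-114.0

Free-air correction = 0.3086 × 1934.0 = 596.83 mGal
Free-air anomaly = 980961.16 − 981671.99 + (596.83) = -114.00 mGal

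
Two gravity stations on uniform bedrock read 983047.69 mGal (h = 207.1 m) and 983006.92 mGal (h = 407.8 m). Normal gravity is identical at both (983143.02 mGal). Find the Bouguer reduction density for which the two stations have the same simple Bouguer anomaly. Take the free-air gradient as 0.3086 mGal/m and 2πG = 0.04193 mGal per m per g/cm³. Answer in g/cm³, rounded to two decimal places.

2.52

Δg_obs = 983006.92 − 983047.69 = -40.77 mGal over Δh = 407.8 − 207.1 = 200.7 m
Equal Bouguer anomalies ⇒ Δg_obs + (0.3086 − 0.04193ρ)·Δh = 0
0.3086 − 0.04193ρ = −Δg_obs/Δh = 0.20314
ρ = (0.3086 − 0.20314) / 0.04193 = 2.52 g/cm³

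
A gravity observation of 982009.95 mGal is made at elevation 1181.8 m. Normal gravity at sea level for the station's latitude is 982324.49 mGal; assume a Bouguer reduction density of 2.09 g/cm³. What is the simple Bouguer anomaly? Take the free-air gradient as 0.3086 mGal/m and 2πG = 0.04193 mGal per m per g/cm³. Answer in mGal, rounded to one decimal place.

Free-air correction = 0.3086 × 1181.8 = 364.70 mGal
Free-air anomaly = 982009.95 − 982324.49 + (364.70) = 50.16 mGal
Bouguer slab correction = 0.04193 × 2.09 × 1181.8 = 103.57 mGal
Simple Bouguer anomaly = 50.16 − (103.57) = -53.41 mGal

-53.4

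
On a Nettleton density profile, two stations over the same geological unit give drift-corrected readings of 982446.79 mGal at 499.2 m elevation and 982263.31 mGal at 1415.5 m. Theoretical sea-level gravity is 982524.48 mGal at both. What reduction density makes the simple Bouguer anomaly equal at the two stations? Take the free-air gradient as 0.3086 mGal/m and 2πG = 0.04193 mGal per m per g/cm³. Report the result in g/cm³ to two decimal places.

Δg_obs = 982263.31 − 982446.79 = -183.48 mGal over Δh = 1415.5 − 499.2 = 916.3 m
Equal Bouguer anomalies ⇒ Δg_obs + (0.3086 − 0.04193ρ)·Δh = 0
0.3086 − 0.04193ρ = −Δg_obs/Δh = 0.20024
ρ = (0.3086 − 0.20024) / 0.04193 = 2.58 g/cm³

2.58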